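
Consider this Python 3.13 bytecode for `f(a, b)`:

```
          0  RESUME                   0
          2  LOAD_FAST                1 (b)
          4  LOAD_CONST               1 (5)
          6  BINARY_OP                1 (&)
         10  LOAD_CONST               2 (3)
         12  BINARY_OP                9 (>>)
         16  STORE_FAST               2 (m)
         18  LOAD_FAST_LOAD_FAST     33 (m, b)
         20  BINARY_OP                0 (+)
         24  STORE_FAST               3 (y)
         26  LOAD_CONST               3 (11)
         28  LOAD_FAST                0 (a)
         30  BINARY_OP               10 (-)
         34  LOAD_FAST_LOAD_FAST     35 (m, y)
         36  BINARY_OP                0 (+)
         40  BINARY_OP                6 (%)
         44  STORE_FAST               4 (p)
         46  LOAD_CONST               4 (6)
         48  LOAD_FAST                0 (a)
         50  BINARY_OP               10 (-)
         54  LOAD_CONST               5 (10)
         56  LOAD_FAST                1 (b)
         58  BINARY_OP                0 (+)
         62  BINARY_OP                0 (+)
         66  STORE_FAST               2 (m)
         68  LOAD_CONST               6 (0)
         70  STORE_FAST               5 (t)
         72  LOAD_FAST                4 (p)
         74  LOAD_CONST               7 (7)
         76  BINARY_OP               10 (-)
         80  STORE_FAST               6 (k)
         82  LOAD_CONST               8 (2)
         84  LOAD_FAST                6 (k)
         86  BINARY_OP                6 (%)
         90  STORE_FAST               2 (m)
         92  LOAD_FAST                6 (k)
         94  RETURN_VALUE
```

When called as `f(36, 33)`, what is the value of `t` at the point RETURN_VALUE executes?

LOAD_FAST b → push 33. Stack: [33]
LOAD_CONST → push 5. Stack: [33, 5]
BINARY_OP & → 33 & 5 = 1. Stack: [1]
LOAD_CONST → push 3. Stack: [1, 3]
BINARY_OP >> → 1 >> 3 = 0. Stack: [0]
STORE_FAST m → m=0. Stack: []
LOAD_FAST_LOAD_FAST m,b → push 0,33. Stack: [0, 33]
BINARY_OP + → 0 + 33 = 33. Stack: [33]
STORE_FAST y → y=33. Stack: []
LOAD_CONST → push 11. Stack: [11]
LOAD_FAST a → push 36. Stack: [11, 36]
BINARY_OP - → 11 - 36 = -25. Stack: [-25]
LOAD_FAST_LOAD_FAST m,y → push 0,33. Stack: [-25, 0, 33]
BINARY_OP + → 0 + 33 = 33. Stack: [-25, 33]
BINARY_OP % → -25 % 33 = 8. Stack: [8]
STORE_FAST p → p=8. Stack: []
LOAD_CONST → push 6. Stack: [6]
LOAD_FAST a → push 36. Stack: [6, 36]
BINARY_OP - → 6 - 36 = -30. Stack: [-30]
LOAD_CONST → push 10. Stack: [-30, 10]
LOAD_FAST b → push 33. Stack: [-30, 10, 33]
BINARY_OP + → 10 + 33 = 43. Stack: [-30, 43]
BINARY_OP + → -30 + 43 = 13. Stack: [13]
STORE_FAST m → m=13. Stack: []
LOAD_CONST → push 0. Stack: [0]
STORE_FAST t → t=0. Stack: []
LOAD_FAST p → push 8. Stack: [8]
LOAD_CONST → push 7. Stack: [8, 7]
BINARY_OP - → 8 - 7 = 1. Stack: [1]
STORE_FAST k → k=1. Stack: []
LOAD_CONST → push 2. Stack: [2]
LOAD_FAST k → push 1. Stack: [2, 1]
BINARY_OP % → 2 % 1 = 0. Stack: [0]
STORE_FAST m → m=0. Stack: []
LOAD_FAST k → push 1. Stack: [1]
RETURN_VALUE → return 1.

0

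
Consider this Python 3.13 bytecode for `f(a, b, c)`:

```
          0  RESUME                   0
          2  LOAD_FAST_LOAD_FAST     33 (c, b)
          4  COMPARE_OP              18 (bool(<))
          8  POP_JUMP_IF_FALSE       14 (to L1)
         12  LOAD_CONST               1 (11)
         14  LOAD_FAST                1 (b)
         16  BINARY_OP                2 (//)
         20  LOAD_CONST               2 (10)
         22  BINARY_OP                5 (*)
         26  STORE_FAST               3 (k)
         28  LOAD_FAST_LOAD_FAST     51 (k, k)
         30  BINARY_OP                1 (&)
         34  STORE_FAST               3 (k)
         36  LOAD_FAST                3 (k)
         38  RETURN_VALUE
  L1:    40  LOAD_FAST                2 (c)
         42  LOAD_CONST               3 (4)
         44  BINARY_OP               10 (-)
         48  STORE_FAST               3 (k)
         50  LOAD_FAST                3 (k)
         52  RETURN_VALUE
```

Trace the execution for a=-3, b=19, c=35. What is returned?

31

LOAD_FAST_LOAD_FAST c,b → push 35,19. Stack: [35, 19]
COMPARE_OP bool(<) → 35 vs 19 = False. Stack: [False]
POP_JUMP_IF_FALSE → pop False; jump. Stack: []
LOAD_FAST c → push 35. Stack: [35]
LOAD_CONST → push 4. Stack: [35, 4]
BINARY_OP - → 35 - 4 = 31. Stack: [31]
STORE_FAST k → k=31. Stack: []
LOAD_FAST k → push 31. Stack: [31]
RETURN_VALUE → return 31.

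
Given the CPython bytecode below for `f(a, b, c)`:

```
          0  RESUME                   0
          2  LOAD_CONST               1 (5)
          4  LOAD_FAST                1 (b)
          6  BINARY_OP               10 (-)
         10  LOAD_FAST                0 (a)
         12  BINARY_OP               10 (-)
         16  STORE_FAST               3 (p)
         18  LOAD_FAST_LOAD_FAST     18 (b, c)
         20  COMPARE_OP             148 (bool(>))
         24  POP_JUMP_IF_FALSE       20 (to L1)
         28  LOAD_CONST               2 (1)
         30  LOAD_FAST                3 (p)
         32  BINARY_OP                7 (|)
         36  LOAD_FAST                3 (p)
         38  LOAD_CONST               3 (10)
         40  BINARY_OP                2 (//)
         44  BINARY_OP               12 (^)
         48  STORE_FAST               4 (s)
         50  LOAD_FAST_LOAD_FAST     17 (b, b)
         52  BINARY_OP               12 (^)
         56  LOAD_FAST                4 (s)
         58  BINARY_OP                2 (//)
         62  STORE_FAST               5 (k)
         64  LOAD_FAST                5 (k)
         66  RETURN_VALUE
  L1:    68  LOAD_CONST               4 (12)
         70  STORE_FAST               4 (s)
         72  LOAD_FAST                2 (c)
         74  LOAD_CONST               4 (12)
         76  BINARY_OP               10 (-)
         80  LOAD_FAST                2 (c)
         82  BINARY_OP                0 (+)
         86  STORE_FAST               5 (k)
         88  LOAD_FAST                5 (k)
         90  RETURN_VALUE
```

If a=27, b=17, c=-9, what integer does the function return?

0

LOAD_CONST → push 5. Stack: [5]
LOAD_FAST b → push 17. Stack: [5, 17]
BINARY_OP - → 5 - 17 = -12. Stack: [-12]
LOAD_FAST a → push 27. Stack: [-12, 27]
BINARY_OP - → -12 - 27 = -39. Stack: [-39]
STORE_FAST p → p=-39. Stack: []
LOAD_FAST_LOAD_FAST b,c → push 17,-9. Stack: [17, -9]
COMPARE_OP bool(>) → 17 vs -9 = True. Stack: [True]
POP_JUMP_IF_FALSE → pop True; no jump. Stack: []
LOAD_CONST → push 1. Stack: [1]
LOAD_FAST p → push -39. Stack: [1, -39]
BINARY_OP | → 1 | -39 = -39. Stack: [-39]
LOAD_FAST p → push -39. Stack: [-39, -39]
LOAD_CONST → push 10. Stack: [-39, -39, 10]
BINARY_OP // → -39 // 10 = -4. Stack: [-39, -4]
BINARY_OP ^ → -39 ^ -4 = 37. Stack: [37]
STORE_FAST s → s=37. Stack: []
LOAD_FAST_LOAD_FAST b,b → push 17,17. Stack: [17, 17]
BINARY_OP ^ → 17 ^ 17 = 0. Stack: [0]
LOAD_FAST s → push 37. Stack: [0, 37]
BINARY_OP // → 0 // 37 = 0. Stack: [0]
STORE_FAST k → k=0. Stack: []
LOAD_FAST k → push 0. Stack: [0]
RETURN_VALUE → return 0.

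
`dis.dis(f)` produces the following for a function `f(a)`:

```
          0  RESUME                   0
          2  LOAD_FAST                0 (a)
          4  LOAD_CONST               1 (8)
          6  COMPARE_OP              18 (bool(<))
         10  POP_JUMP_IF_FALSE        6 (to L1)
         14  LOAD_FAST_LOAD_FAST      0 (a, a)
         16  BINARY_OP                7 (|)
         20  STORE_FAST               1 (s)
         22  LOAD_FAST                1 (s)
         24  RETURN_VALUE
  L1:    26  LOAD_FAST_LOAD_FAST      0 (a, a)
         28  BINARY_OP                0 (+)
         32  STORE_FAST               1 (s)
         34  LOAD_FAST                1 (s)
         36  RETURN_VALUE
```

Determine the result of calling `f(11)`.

22

LOAD_FAST a → push 11. Stack: [11]
LOAD_CONST → push 8. Stack: [11, 8]
COMPARE_OP bool(<) → 11 vs 8 = False. Stack: [False]
POP_JUMP_IF_FALSE → pop False; jump. Stack: []
LOAD_FAST_LOAD_FAST a,a → push 11,11. Stack: [11, 11]
BINARY_OP + → 11 + 11 = 22. Stack: [22]
STORE_FAST s → s=22. Stack: []
LOAD_FAST s → push 22. Stack: [22]
RETURN_VALUE → return 22.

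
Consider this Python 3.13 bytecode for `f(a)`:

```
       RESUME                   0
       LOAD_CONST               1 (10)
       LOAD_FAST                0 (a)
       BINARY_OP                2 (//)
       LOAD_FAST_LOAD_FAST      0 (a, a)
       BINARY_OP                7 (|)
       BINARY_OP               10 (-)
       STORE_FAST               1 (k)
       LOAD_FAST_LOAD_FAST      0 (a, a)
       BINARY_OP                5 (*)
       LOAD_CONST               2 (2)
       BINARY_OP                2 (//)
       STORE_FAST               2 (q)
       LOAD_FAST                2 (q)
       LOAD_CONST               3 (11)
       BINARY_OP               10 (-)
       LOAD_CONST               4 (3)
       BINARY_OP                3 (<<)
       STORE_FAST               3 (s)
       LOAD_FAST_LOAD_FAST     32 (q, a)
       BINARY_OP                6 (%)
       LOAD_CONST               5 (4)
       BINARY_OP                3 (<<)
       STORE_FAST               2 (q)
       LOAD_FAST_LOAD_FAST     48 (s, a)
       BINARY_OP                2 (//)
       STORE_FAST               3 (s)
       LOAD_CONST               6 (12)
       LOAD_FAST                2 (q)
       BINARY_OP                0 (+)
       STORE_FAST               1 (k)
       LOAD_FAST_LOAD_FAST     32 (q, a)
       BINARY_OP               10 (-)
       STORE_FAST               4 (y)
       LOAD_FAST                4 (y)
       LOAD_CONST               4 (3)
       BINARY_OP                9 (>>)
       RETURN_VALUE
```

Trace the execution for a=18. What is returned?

-3

LOAD_CONST → push 10. Stack: [10]
LOAD_FAST a → push 18. Stack: [10, 18]
BINARY_OP // → 10 // 18 = 0. Stack: [0]
LOAD_FAST_LOAD_FAST a,a → push 18,18. Stack: [0, 18, 18]
BINARY_OP | → 18 | 18 = 18. Stack: [0, 18]
BINARY_OP - → 0 - 18 = -18. Stack: [-18]
STORE_FAST k → k=-18. Stack: []
LOAD_FAST_LOAD_FAST a,a → push 18,18. Stack: [18, 18]
BINARY_OP * → 18 * 18 = 324. Stack: [324]
LOAD_CONST → push 2. Stack: [324, 2]
BINARY_OP // → 324 // 2 = 162. Stack: [162]
STORE_FAST q → q=162. Stack: []
LOAD_FAST q → push 162. Stack: [162]
LOAD_CONST → push 11. Stack: [162, 11]
BINARY_OP - → 162 - 11 = 151. Stack: [151]
LOAD_CONST → push 3. Stack: [151, 3]
BINARY_OP << → 151 << 3 = 1208. Stack: [1208]
STORE_FAST s → s=1208. Stack: []
LOAD_FAST_LOAD_FAST q,a → push 162,18. Stack: [162, 18]
BINARY_OP % → 162 % 18 = 0. Stack: [0]
LOAD_CONST → push 4. Stack: [0, 4]
BINARY_OP << → 0 << 4 = 0. Stack: [0]
STORE_FAST q → q=0. Stack: []
LOAD_FAST_LOAD_FAST s,a → push 1208,18. Stack: [1208, 18]
BINARY_OP // → 1208 // 18 = 67. Stack: [67]
STORE_FAST s → s=67. Stack: []
LOAD_CONST → push 12. Stack: [12]
LOAD_FAST q → push 0. Stack: [12, 0]
BINARY_OP + → 12 + 0 = 12. Stack: [12]
STORE_FAST k → k=12. Stack: []
LOAD_FAST_LOAD_FAST q,a → push 0,18. Stack: [0, 18]
BINARY_OP - → 0 - 18 = -18. Stack: [-18]
STORE_FAST y → y=-18. Stack: []
LOAD_FAST y → push -18. Stack: [-18]
LOAD_CONST → push 3. Stack: [-18, 3]
BINARY_OP >> → -18 >> 3 = -3. Stack: [-3]
RETURN_VALUE → return -3.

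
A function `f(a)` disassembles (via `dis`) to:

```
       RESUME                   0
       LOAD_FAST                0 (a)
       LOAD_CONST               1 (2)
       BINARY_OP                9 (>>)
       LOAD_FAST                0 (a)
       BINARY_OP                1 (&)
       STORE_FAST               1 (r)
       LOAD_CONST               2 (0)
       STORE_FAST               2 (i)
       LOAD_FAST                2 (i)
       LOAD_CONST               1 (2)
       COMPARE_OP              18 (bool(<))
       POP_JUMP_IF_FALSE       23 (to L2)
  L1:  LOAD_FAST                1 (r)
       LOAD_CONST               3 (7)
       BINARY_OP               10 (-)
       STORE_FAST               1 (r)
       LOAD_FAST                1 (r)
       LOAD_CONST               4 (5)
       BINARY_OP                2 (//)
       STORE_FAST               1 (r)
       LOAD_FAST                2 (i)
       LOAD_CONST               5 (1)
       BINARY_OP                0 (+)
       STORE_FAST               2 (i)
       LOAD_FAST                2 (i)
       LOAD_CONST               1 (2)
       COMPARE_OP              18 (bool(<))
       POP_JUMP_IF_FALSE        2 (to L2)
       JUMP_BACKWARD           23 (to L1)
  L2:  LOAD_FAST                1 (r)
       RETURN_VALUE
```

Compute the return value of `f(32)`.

-2

LOAD_FAST a → push 32. Stack: [32]
LOAD_CONST → push 2. Stack: [32, 2]
BINARY_OP >> → 32 >> 2 = 8. Stack: [8]
LOAD_FAST a → push 32. Stack: [8, 32]
BINARY_OP & → 8 & 32 = 0. Stack: [0]
STORE_FAST r → r=0. Stack: []
LOAD_CONST → push 0. Stack: [0]
STORE_FAST i → i=0. Stack: []
LOAD_FAST i → push 0. Stack: [0]
LOAD_CONST → push 2. Stack: [0, 2]
COMPARE_OP bool(<) → 0 vs 2 = True. Stack: [True]
POP_JUMP_IF_FALSE → pop True; no jump. Stack: []
LOAD_FAST r → push 0. Stack: [0]
LOAD_CONST → push 7. Stack: [0, 7]
BINARY_OP - → 0 - 7 = -7. Stack: [-7]
STORE_FAST r → r=-7. Stack: []
LOAD_FAST r → push -7. Stack: [-7]
LOAD_CONST → push 5. Stack: [-7, 5]
BINARY_OP // → -7 // 5 = -2. Stack: [-2]
STORE_FAST r → r=-2. Stack: []
LOAD_FAST i → push 0. Stack: [0]
LOAD_CONST → push 1. Stack: [0, 1]
BINARY_OP + → 0 + 1 = 1. Stack: [1]
STORE_FAST i → i=1. Stack: []
LOAD_FAST i → push 1. Stack: [1]
LOAD_CONST → push 2. Stack: [1, 2]
COMPARE_OP bool(<) → 1 vs 2 = True. Stack: [True]
POP_JUMP_IF_FALSE → pop True; no jump. Stack: []
LOAD_FAST r → push -2. Stack: [-2]
LOAD_CONST → push 7. Stack: [-2, 7]
BINARY_OP - → -2 - 7 = -9. Stack: [-9]
STORE_FAST r → r=-9. Stack: []
LOAD_FAST r → push -9. Stack: [-9]
LOAD_CONST → push 5. Stack: [-9, 5]
BINARY_OP // → -9 // 5 = -2. Stack: [-2]
STORE_FAST r → r=-2. Stack: []
LOAD_FAST i → push 1. Stack: [1]
LOAD_CONST → push 1. Stack: [1, 1]
BINARY_OP + → 1 + 1 = 2. Stack: [2]
STORE_FAST i → i=2. Stack: []
LOAD_FAST i → push 2. Stack: [2]
LOAD_CONST → push 2. Stack: [2, 2]
COMPARE_OP bool(<) → 2 vs 2 = False. Stack: [False]
POP_JUMP_IF_FALSE → pop False; jump. Stack: []
LOAD_FAST r → push -2. Stack: [-2]
RETURN_VALUE → return -2.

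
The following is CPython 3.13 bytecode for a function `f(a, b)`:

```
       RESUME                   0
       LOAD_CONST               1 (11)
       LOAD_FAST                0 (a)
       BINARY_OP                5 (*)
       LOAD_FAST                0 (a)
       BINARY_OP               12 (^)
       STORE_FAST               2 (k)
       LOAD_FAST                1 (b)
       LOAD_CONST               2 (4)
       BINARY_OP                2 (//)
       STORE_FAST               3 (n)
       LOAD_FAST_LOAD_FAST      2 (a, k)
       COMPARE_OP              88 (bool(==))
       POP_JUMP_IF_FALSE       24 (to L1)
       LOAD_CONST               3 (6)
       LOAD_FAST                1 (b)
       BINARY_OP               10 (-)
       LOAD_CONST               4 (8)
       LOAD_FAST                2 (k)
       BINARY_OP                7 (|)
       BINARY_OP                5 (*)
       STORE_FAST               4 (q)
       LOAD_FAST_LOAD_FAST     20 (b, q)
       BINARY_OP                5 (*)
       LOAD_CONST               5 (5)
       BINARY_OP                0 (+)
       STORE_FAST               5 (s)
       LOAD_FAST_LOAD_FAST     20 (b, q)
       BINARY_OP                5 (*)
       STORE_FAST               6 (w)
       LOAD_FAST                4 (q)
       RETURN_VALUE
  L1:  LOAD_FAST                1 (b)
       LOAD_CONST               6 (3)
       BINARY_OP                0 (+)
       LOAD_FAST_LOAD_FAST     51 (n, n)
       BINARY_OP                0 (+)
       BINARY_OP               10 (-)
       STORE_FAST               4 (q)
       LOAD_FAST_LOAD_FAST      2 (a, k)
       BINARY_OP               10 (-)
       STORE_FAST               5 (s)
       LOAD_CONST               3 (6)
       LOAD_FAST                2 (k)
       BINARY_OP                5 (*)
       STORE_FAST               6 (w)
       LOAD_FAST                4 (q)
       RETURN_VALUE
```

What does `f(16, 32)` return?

19

LOAD_CONST → push 11. Stack: [11]
LOAD_FAST a → push 16. Stack: [11, 16]
BINARY_OP * → 11 * 16 = 176. Stack: [176]
LOAD_FAST a → push 16. Stack: [176, 16]
BINARY_OP ^ → 176 ^ 16 = 160. Stack: [160]
STORE_FAST k → k=160. Stack: []
LOAD_FAST b → push 32. Stack: [32]
LOAD_CONST → push 4. Stack: [32, 4]
BINARY_OP // → 32 // 4 = 8. Stack: [8]
STORE_FAST n → n=8. Stack: []
LOAD_FAST_LOAD_FAST a,k → push 16,160. Stack: [16, 160]
COMPARE_OP bool(==) → 16 vs 160 = False. Stack: [False]
POP_JUMP_IF_FALSE → pop False; jump. Stack: []
LOAD_FAST b → push 32. Stack: [32]
LOAD_CONST → push 3. Stack: [32, 3]
BINARY_OP + → 32 + 3 = 35. Stack: [35]
LOAD_FAST_LOAD_FAST n,n → push 8,8. Stack: [35, 8, 8]
BINARY_OP + → 8 + 8 = 16. Stack: [35, 16]
BINARY_OP - → 35 - 16 = 19. Stack: [19]
STORE_FAST q → q=19. Stack: []
LOAD_FAST_LOAD_FAST a,k → push 16,160. Stack: [16, 160]
BINARY_OP - → 16 - 160 = -144. Stack: [-144]
STORE_FAST s → s=-144. Stack: []
LOAD_CONST → push 6. Stack: [6]
LOAD_FAST k → push 160. Stack: [6, 160]
BINARY_OP * → 6 * 160 = 960. Stack: [960]
STORE_FAST w → w=960. Stack: []
LOAD_FAST q → push 19. Stack: [19]
RETURN_VALUE → return 19.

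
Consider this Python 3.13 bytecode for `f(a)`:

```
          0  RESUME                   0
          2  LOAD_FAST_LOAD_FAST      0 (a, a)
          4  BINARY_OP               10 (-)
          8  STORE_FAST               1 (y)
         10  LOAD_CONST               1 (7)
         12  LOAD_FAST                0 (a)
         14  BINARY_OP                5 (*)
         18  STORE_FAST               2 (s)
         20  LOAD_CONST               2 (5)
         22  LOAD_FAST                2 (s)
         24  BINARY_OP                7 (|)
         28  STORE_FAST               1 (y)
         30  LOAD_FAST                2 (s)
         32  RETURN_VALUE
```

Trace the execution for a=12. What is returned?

84

LOAD_FAST_LOAD_FAST a,a → push 12,12. Stack: [12, 12]
BINARY_OP - → 12 - 12 = 0. Stack: [0]
STORE_FAST y → y=0. Stack: []
LOAD_CONST → push 7. Stack: [7]
LOAD_FAST a → push 12. Stack: [7, 12]
BINARY_OP * → 7 * 12 = 84. Stack: [84]
STORE_FAST s → s=84. Stack: []
LOAD_CONST → push 5. Stack: [5]
LOAD_FAST s → push 84. Stack: [5, 84]
BINARY_OP | → 5 | 84 = 85. Stack: [85]
STORE_FAST y → y=85. Stack: []
LOAD_FAST s → push 84. Stack: [84]
RETURN_VALUE → return 84.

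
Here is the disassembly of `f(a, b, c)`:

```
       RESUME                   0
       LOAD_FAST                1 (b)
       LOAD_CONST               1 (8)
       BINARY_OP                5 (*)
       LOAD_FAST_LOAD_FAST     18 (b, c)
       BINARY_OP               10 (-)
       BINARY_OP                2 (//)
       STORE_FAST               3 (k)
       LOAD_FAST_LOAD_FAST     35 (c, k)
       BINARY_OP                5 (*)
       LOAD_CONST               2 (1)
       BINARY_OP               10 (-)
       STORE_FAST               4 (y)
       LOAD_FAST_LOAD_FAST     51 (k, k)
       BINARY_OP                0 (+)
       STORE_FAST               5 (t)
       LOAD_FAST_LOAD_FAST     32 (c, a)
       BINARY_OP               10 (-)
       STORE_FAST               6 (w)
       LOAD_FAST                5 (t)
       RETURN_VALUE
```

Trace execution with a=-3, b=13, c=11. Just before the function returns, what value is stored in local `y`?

571

LOAD_FAST b → push 13. Stack: [13]
LOAD_CONST → push 8. Stack: [13, 8]
BINARY_OP * → 13 * 8 = 104. Stack: [104]
LOAD_FAST_LOAD_FAST b,c → push 13,11. Stack: [104, 13, 11]
BINARY_OP - → 13 - 11 = 2. Stack: [104, 2]
BINARY_OP // → 104 // 2 = 52. Stack: [52]
STORE_FAST k → k=52. Stack: []
LOAD_FAST_LOAD_FAST c,k → push 11,52. Stack: [11, 52]
BINARY_OP * → 11 * 52 = 572. Stack: [572]
LOAD_CONST → push 1. Stack: [572, 1]
BINARY_OP - → 572 - 1 = 571. Stack: [571]
STORE_FAST y → y=571. Stack: []
LOAD_FAST_LOAD_FAST k,k → push 52,52. Stack: [52, 52]
BINARY_OP + → 52 + 52 = 104. Stack: [104]
STORE_FAST t → t=104. Stack: []
LOAD_FAST_LOAD_FAST c,a → push 11,-3. Stack: [11, -3]
BINARY_OP - → 11 - -3 = 14. Stack: [14]
STORE_FAST w → w=14. Stack: []
LOAD_FAST t → push 104. Stack: [104]
RETURN_VALUE → return 104.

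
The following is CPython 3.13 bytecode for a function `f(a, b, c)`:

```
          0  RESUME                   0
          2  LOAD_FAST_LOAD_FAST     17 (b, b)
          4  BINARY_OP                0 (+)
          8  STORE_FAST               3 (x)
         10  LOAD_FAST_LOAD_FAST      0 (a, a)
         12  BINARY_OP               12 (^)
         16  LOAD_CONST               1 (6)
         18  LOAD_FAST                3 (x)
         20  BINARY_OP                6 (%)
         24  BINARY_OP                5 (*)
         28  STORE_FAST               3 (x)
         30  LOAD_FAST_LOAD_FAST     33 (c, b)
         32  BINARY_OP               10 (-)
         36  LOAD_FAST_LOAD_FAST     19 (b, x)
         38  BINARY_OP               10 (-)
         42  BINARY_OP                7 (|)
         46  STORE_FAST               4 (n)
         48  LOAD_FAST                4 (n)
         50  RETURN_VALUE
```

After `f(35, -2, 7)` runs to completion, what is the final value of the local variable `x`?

LOAD_FAST_LOAD_FAST b,b → push -2,-2. Stack: [-2, -2]
BINARY_OP + → -2 + -2 = -4. Stack: [-4]
STORE_FAST x → x=-4. Stack: []
LOAD_FAST_LOAD_FAST a,a → push 35,35. Stack: [35, 35]
BINARY_OP ^ → 35 ^ 35 = 0. Stack: [0]
LOAD_CONST → push 6. Stack: [0, 6]
LOAD_FAST x → push -4. Stack: [0, 6, -4]
BINARY_OP % → 6 % -4 = -2. Stack: [0, -2]
BINARY_OP * → 0 * -2 = 0. Stack: [0]
STORE_FAST x → x=0. Stack: []
LOAD_FAST_LOAD_FAST c,b → push 7,-2. Stack: [7, -2]
BINARY_OP - → 7 - -2 = 9. Stack: [9]
LOAD_FAST_LOAD_FAST b,x → push -2,0. Stack: [9, -2, 0]
BINARY_OP - → -2 - 0 = -2. Stack: [9, -2]
BINARY_OP | → 9 | -2 = -1. Stack: [-1]
STORE_FAST n → n=-1. Stack: []
LOAD_FAST n → push -1. Stack: [-1]
RETURN_VALUE → return -1.

0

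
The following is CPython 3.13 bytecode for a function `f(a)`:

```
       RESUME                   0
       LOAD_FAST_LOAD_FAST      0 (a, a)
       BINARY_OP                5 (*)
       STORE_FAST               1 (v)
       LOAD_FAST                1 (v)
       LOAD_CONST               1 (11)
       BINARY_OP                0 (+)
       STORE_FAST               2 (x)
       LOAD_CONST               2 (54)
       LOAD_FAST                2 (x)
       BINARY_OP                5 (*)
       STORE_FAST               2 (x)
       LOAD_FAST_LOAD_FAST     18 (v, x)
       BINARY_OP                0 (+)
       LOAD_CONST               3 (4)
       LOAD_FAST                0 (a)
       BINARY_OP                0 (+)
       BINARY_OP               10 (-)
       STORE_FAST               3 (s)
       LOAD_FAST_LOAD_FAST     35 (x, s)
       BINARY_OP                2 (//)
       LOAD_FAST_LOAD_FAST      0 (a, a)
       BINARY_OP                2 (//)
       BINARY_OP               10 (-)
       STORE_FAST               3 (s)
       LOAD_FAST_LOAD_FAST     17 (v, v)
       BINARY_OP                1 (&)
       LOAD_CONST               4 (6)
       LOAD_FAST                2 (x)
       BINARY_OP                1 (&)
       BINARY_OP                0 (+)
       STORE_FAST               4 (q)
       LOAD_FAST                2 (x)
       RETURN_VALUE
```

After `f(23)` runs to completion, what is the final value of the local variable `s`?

LOAD_FAST_LOAD_FAST a,a → push 23,23. Stack: [23, 23]
BINARY_OP * → 23 * 23 = 529. Stack: [529]
STORE_FAST v → v=529. Stack: []
LOAD_FAST v → push 529. Stack: [529]
LOAD_CONST → push 11. Stack: [529, 11]
BINARY_OP + → 529 + 11 = 540. Stack: [540]
STORE_FAST x → x=540. Stack: []
LOAD_CONST → push 54. Stack: [54]
LOAD_FAST x → push 540. Stack: [54, 540]
BINARY_OP * → 54 * 540 = 29160. Stack: [29160]
STORE_FAST x → x=29160. Stack: []
LOAD_FAST_LOAD_FAST v,x → push 529,29160. Stack: [529, 29160]
BINARY_OP + → 529 + 29160 = 29689. Stack: [29689]
LOAD_CONST → push 4. Stack: [29689, 4]
LOAD_FAST a → push 23. Stack: [29689, 4, 23]
BINARY_OP + → 4 + 23 = 27. Stack: [29689, 27]
BINARY_OP - → 29689 - 27 = 29662. Stack: [29662]
STORE_FAST s → s=29662. Stack: []
LOAD_FAST_LOAD_FAST x,s → push 29160,29662. Stack: [29160, 29662]
BINARY_OP // → 29160 // 29662 = 0. Stack: [0]
LOAD_FAST_LOAD_FAST a,a → push 23,23. Stack: [0, 23, 23]
BINARY_OP // → 23 // 23 = 1. Stack: [0, 1]
BINARY_OP - → 0 - 1 = -1. Stack: [-1]
STORE_FAST s → s=-1. Stack: []
LOAD_FAST_LOAD_FAST v,v → push 529,529. Stack: [529, 529]
BINARY_OP & → 529 & 529 = 529. Stack: [529]
LOAD_CONST → push 6. Stack: [529, 6]
LOAD_FAST x → push 29160. Stack: [529, 6, 29160]
BINARY_OP & → 6 & 29160 = 0. Stack: [529, 0]
BINARY_OP + → 529 + 0 = 529. Stack: [529]
STORE_FAST q → q=529. Stack: []
LOAD_FAST x → push 29160. Stack: [29160]
RETURN_VALUE → return 29160.

-1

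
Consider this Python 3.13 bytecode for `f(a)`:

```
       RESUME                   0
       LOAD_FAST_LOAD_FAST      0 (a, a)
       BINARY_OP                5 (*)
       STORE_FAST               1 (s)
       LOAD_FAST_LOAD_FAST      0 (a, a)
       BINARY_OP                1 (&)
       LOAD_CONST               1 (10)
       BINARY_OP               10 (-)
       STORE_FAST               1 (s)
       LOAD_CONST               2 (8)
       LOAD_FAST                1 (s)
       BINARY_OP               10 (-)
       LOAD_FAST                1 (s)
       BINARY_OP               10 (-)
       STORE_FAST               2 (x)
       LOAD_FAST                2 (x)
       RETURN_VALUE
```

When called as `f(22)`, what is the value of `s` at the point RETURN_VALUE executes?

LOAD_FAST_LOAD_FAST a,a → push 22,22. Stack: [22, 22]
BINARY_OP * → 22 * 22 = 484. Stack: [484]
STORE_FAST s → s=484. Stack: []
LOAD_FAST_LOAD_FAST a,a → push 22,22. Stack: [22, 22]
BINARY_OP & → 22 & 22 = 22. Stack: [22]
LOAD_CONST → push 10. Stack: [22, 10]
BINARY_OP - → 22 - 10 = 12. Stack: [12]
STORE_FAST s → s=12. Stack: []
LOAD_CONST → push 8. Stack: [8]
LOAD_FAST s → push 12. Stack: [8, 12]
BINARY_OP - → 8 - 12 = -4. Stack: [-4]
LOAD_FAST s → push 12. Stack: [-4, 12]
BINARY_OP - → -4 - 12 = -16. Stack: [-16]
STORE_FAST x → x=-16. Stack: []
LOAD_FAST x → push -16. Stack: [-16]
RETURN_VALUE → return -16.

12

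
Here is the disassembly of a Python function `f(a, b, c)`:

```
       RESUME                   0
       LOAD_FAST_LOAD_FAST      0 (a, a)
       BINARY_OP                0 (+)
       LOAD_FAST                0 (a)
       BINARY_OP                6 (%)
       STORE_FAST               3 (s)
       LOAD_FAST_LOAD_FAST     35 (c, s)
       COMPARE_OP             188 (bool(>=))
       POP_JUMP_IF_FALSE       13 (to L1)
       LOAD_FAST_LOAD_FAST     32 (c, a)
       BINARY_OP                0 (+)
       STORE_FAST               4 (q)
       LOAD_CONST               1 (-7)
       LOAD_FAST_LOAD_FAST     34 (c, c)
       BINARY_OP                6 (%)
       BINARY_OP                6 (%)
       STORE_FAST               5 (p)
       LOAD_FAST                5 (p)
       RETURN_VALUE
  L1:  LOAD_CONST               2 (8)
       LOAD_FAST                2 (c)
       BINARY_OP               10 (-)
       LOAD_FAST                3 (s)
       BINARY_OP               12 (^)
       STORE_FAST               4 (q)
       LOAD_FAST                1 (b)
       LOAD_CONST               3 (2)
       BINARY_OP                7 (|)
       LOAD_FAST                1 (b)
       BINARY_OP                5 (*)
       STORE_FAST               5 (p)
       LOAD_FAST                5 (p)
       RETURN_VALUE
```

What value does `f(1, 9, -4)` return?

LOAD_FAST_LOAD_FAST a,a → push 1,1. Stack: [1, 1]
BINARY_OP + → 1 + 1 = 2. Stack: [2]
LOAD_FAST a → push 1. Stack: [2, 1]
BINARY_OP % → 2 % 1 = 0. Stack: [0]
STORE_FAST s → s=0. Stack: []
LOAD_FAST_LOAD_FAST c,s → push -4,0. Stack: [-4, 0]
COMPARE_OP bool(>=) → -4 vs 0 = False. Stack: [False]
POP_JUMP_IF_FALSE → pop False; jump. Stack: []
LOAD_CONST → push 8. Stack: [8]
LOAD_FAST c → push -4. Stack: [8, -4]
BINARY_OP - → 8 - -4 = 12. Stack: [12]
LOAD_FAST s → push 0. Stack: [12, 0]
BINARY_OP ^ → 12 ^ 0 = 12. Stack: [12]
STORE_FAST q → q=12. Stack: []
LOAD_FAST b → push 9. Stack: [9]
LOAD_CONST → push 2. Stack: [9, 2]
BINARY_OP | → 9 | 2 = 11. Stack: [11]
LOAD_FAST b → push 9. Stack: [11, 9]
BINARY_OP * → 11 * 9 = 99. Stack: [99]
STORE_FAST p → p=99. Stack: []
LOAD_FAST p → push 99. Stack: [99]
RETURN_VALUE → return 99.

99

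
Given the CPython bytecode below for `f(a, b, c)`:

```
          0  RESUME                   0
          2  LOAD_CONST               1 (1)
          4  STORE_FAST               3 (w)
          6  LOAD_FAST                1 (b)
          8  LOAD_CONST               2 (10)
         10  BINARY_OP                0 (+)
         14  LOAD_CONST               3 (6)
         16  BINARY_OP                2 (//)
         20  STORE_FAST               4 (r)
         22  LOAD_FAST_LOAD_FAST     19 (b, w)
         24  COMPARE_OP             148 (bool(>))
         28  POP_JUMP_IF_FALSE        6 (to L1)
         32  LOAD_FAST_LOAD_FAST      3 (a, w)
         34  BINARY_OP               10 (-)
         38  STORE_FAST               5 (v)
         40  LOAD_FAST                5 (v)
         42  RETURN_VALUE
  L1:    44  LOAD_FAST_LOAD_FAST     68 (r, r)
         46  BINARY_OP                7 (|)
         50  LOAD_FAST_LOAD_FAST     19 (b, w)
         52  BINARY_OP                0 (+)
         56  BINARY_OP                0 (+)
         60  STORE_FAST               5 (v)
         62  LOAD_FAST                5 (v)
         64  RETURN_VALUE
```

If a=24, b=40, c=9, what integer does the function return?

23

LOAD_CONST → push 1. Stack: [1]
STORE_FAST w → w=1. Stack: []
LOAD_FAST b → push 40. Stack: [40]
LOAD_CONST → push 10. Stack: [40, 10]
BINARY_OP + → 40 + 10 = 50. Stack: [50]
LOAD_CONST → push 6. Stack: [50, 6]
BINARY_OP // → 50 // 6 = 8. Stack: [8]
STORE_FAST r → r=8. Stack: []
LOAD_FAST_LOAD_FAST b,w → push 40,1. Stack: [40, 1]
COMPARE_OP bool(>) → 40 vs 1 = True. Stack: [True]
POP_JUMP_IF_FALSE → pop True; no jump. Stack: []
LOAD_FAST_LOAD_FAST a,w → push 24,1. Stack: [24, 1]
BINARY_OP - → 24 - 1 = 23. Stack: [23]
STORE_FAST v → v=23. Stack: []
LOAD_FAST v → push 23. Stack: [23]
RETURN_VALUE → return 23.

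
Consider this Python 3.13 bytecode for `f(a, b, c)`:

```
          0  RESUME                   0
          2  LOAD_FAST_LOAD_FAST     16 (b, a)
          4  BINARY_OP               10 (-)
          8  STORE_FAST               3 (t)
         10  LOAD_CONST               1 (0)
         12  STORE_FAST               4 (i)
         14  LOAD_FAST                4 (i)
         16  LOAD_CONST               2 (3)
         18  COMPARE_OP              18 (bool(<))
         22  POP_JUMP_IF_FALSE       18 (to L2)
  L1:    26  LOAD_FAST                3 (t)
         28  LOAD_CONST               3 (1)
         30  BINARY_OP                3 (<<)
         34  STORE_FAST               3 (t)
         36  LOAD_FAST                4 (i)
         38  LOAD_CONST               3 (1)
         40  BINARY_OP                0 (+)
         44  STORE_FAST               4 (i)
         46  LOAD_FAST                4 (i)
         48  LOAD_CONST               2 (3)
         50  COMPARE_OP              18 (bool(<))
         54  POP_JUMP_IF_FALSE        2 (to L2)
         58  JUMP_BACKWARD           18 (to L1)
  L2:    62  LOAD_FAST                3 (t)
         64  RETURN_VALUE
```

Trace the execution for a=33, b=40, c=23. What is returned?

56

LOAD_FAST_LOAD_FAST b,a → push 40,33. Stack: [40, 33]
BINARY_OP - → 40 - 33 = 7. Stack: [7]
STORE_FAST t → t=7. Stack: []
LOAD_CONST → push 0. Stack: [0]
STORE_FAST i → i=0. Stack: []
LOAD_FAST i → push 0. Stack: [0]
LOAD_CONST → push 3. Stack: [0, 3]
COMPARE_OP bool(<) → 0 vs 3 = True. Stack: [True]
POP_JUMP_IF_FALSE → pop True; no jump. Stack: []
LOAD_FAST t → push 7. Stack: [7]
LOAD_CONST → push 1. Stack: [7, 1]
BINARY_OP << → 7 << 1 = 14. Stack: [14]
STORE_FAST t → t=14. Stack: []
LOAD_FAST i → push 0. Stack: [0]
LOAD_CONST → push 1. Stack: [0, 1]
BINARY_OP + → 0 + 1 = 1. Stack: [1]
STORE_FAST i → i=1. Stack: []
LOAD_FAST i → push 1. Stack: [1]
LOAD_CONST → push 3. Stack: [1, 3]
COMPARE_OP bool(<) → 1 vs 3 = True. Stack: [True]
POP_JUMP_IF_FALSE → pop True; no jump. Stack: []
LOAD_FAST t → push 14. Stack: [14]
LOAD_CONST → push 1. Stack: [14, 1]
BINARY_OP << → 14 << 1 = 28. Stack: [28]
STORE_FAST t → t=28. Stack: []
LOAD_FAST i → push 1. Stack: [1]
LOAD_CONST → push 1. Stack: [1, 1]
BINARY_OP + → 1 + 1 = 2. Stack: [2]
STORE_FAST i → i=2. Stack: []
LOAD_FAST i → push 2. Stack: [2]
LOAD_CONST → push 3. Stack: [2, 3]
COMPARE_OP bool(<) → 2 vs 3 = True. Stack: [True]
POP_JUMP_IF_FALSE → pop True; no jump. Stack: []
LOAD_FAST t → push 28. Stack: [28]
LOAD_CONST → push 1. Stack: [28, 1]
BINARY_OP << → 28 << 1 = 56. Stack: [56]
STORE_FAST t → t=56. Stack: []
LOAD_FAST i → push 2. Stack: [2]
LOAD_CONST → push 1. Stack: [2, 1]
BINARY_OP + → 2 + 1 = 3. Stack: [3]
STORE_FAST i → i=3. Stack: []
LOAD_FAST i → push 3. Stack: [3]
LOAD_CONST → push 3. Stack: [3, 3]
COMPARE_OP bool(<) → 3 vs 3 = False. Stack: [False]
POP_JUMP_IF_FALSE → pop False; jump. Stack: []
LOAD_FAST t → push 56. Stack: [56]
RETURN_VALUE → return 56.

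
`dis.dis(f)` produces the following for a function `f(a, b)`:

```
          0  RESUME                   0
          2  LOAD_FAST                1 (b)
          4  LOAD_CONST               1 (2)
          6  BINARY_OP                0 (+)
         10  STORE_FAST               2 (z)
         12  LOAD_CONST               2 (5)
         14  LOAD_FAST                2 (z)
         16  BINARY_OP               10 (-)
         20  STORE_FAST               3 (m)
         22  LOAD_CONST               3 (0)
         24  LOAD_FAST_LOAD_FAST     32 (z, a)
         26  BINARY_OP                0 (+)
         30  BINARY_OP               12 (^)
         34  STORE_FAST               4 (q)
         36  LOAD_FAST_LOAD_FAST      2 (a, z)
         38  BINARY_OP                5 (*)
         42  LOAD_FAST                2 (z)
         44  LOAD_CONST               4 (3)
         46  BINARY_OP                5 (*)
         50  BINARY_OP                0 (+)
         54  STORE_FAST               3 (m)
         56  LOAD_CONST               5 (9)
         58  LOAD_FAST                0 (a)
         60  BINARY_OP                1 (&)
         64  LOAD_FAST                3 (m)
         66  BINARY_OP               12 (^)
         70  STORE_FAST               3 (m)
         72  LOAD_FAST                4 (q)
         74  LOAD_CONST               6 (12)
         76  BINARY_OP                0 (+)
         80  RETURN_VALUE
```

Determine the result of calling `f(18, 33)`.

65

LOAD_FAST b → push 33. Stack: [33]
LOAD_CONST → push 2. Stack: [33, 2]
BINARY_OP + → 33 + 2 = 35. Stack: [35]
STORE_FAST z → z=35. Stack: []
LOAD_CONST → push 5. Stack: [5]
LOAD_FAST z → push 35. Stack: [5, 35]
BINARY_OP - → 5 - 35 = -30. Stack: [-30]
STORE_FAST m → m=-30. Stack: []
LOAD_CONST → push 0. Stack: [0]
LOAD_FAST_LOAD_FAST z,a → push 35,18. Stack: [0, 35, 18]
BINARY_OP + → 35 + 18 = 53. Stack: [0, 53]
BINARY_OP ^ → 0 ^ 53 = 53. Stack: [53]
STORE_FAST q → q=53. Stack: []
LOAD_FAST_LOAD_FAST a,z → push 18,35. Stack: [18, 35]
BINARY_OP * → 18 * 35 = 630. Stack: [630]
LOAD_FAST z → push 35. Stack: [630, 35]
LOAD_CONST → push 3. Stack: [630, 35, 3]
BINARY_OP * → 35 * 3 = 105. Stack: [630, 105]
BINARY_OP + → 630 + 105 = 735. Stack: [735]
STORE_FAST m → m=735. Stack: []
LOAD_CONST → push 9. Stack: [9]
LOAD_FAST a → push 18. Stack: [9, 18]
BINARY_OP & → 9 & 18 = 0. Stack: [0]
LOAD_FAST m → push 735. Stack: [0, 735]
BINARY_OP ^ → 0 ^ 735 = 735. Stack: [735]
STORE_FAST m → m=735. Stack: []
LOAD_FAST q → push 53. Stack: [53]
LOAD_CONST → push 12. Stack: [53, 12]
BINARY_OP + → 53 + 12 = 65. Stack: [65]
RETURN_VALUE → return 65.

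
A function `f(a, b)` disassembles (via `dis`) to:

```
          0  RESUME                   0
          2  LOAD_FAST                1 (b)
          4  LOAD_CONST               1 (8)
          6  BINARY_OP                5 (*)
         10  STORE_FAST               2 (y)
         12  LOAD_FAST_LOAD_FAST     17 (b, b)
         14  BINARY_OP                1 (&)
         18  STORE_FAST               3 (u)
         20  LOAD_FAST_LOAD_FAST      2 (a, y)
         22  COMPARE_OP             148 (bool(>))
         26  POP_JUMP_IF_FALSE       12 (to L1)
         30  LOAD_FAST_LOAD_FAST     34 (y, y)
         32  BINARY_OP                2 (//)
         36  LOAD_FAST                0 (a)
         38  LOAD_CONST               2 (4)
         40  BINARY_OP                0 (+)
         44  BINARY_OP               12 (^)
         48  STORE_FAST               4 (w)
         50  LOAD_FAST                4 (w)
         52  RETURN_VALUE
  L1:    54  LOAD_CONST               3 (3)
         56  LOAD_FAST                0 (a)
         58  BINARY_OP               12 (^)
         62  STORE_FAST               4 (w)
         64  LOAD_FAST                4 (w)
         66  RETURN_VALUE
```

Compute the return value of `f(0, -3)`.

LOAD_FAST b → push -3. Stack: [-3]
LOAD_CONST → push 8. Stack: [-3, 8]
BINARY_OP * → -3 * 8 = -24. Stack: [-24]
STORE_FAST y → y=-24. Stack: []
LOAD_FAST_LOAD_FAST b,b → push -3,-3. Stack: [-3, -3]
BINARY_OP & → -3 & -3 = -3. Stack: [-3]
STORE_FAST u → u=-3. Stack: []
LOAD_FAST_LOAD_FAST a,y → push 0,-24. Stack: [0, -24]
COMPARE_OP bool(>) → 0 vs -24 = True. Stack: [True]
POP_JUMP_IF_FALSE → pop True; no jump. Stack: []
LOAD_FAST_LOAD_FAST y,y → push -24,-24. Stack: [-24, -24]
BINARY_OP // → -24 // -24 = 1. Stack: [1]
LOAD_FAST a → push 0. Stack: [1, 0]
LOAD_CONST → push 4. Stack: [1, 0, 4]
BINARY_OP + → 0 + 4 = 4. Stack: [1, 4]
BINARY_OP ^ → 1 ^ 4 = 5. Stack: [5]
STORE_FAST w → w=5. Stack: []
LOAD_FAST w → push 5. Stack: [5]
RETURN_VALUE → return 5.

5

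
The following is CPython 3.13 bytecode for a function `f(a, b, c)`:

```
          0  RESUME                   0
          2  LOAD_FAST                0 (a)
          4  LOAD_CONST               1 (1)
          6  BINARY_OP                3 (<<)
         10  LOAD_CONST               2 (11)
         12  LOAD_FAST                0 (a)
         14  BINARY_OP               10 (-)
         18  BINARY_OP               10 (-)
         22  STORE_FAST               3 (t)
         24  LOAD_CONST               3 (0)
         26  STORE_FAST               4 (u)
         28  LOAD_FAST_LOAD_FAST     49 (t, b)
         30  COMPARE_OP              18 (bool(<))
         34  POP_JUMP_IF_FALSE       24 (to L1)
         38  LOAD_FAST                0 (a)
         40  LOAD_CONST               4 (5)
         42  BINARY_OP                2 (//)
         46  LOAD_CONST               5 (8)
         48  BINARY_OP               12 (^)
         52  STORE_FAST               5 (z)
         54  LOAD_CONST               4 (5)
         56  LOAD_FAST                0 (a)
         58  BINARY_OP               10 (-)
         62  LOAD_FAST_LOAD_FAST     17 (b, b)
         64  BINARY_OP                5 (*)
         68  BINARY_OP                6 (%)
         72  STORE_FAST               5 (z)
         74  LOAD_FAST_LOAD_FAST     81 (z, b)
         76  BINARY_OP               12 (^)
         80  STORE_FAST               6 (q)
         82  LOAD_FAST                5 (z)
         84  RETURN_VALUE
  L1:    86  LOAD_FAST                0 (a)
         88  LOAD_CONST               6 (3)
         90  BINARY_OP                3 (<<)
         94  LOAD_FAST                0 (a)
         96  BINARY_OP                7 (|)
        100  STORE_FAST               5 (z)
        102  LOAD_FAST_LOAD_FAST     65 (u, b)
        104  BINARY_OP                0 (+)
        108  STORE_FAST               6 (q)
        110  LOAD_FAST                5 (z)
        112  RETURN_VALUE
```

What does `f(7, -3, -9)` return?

63

LOAD_FAST a → push 7. Stack: [7]
LOAD_CONST → push 1. Stack: [7, 1]
BINARY_OP << → 7 << 1 = 14. Stack: [14]
LOAD_CONST → push 11. Stack: [14, 11]
LOAD_FAST a → push 7. Stack: [14, 11, 7]
BINARY_OP - → 11 - 7 = 4. Stack: [14, 4]
BINARY_OP - → 14 - 4 = 10. Stack: [10]
STORE_FAST t → t=10. Stack: []
LOAD_CONST → push 0. Stack: [0]
STORE_FAST u → u=0. Stack: []
LOAD_FAST_LOAD_FAST t,b → push 10,-3. Stack: [10, -3]
COMPARE_OP bool(<) → 10 vs -3 = False. Stack: [False]
POP_JUMP_IF_FALSE → pop False; jump. Stack: []
LOAD_FAST a → push 7. Stack: [7]
LOAD_CONST → push 3. Stack: [7, 3]
BINARY_OP << → 7 << 3 = 56. Stack: [56]
LOAD_FAST a → push 7. Stack: [56, 7]
BINARY_OP | → 56 | 7 = 63. Stack: [63]
STORE_FAST z → z=63. Stack: []
LOAD_FAST_LOAD_FAST u,b → push 0,-3. Stack: [0, -3]
BINARY_OP + → 0 + -3 = -3. Stack: [-3]
STORE_FAST q → q=-3. Stack: []
LOAD_FAST z → push 63. Stack: [63]
RETURN_VALUE → return 63.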